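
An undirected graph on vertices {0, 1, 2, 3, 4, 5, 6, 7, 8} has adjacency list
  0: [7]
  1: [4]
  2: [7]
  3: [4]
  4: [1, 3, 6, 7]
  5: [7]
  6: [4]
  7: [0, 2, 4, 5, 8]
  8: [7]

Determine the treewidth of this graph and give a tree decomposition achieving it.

Treewidth 1.
One such decomposition:
Bags: B1 = {4, 7}  B2 = {5, 7}  B3 = {7, 8}  B4 = {3, 4}  B5 = {0, 7}  B6 = {1, 4}  B7 = {4, 6}  B8 = {2, 7}
Tree: B1–B2, B1–B3, B1–B4, B3–B5, B4–B6, B4–B7, B5–B8

Each bag holds 2 vertices, so the decomposition has width 1, which upper-bounds the treewidth. Any graph with an edge has treewidth ≥ 1, and G has the edge 4–7. The upper and lower bounds meet at 1, so that is the treewidth.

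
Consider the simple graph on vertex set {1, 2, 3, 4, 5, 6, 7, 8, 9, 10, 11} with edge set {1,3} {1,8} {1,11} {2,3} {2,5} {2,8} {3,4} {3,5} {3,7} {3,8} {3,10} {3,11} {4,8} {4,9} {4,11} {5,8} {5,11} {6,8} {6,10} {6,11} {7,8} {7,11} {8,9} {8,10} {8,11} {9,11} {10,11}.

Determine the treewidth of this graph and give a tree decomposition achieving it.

Treewidth 3.
Bags: B1 = {3, 8, 10, 11}  B2 = {3, 7, 8, 11}  B3 = {3, 4, 8, 11}  B4 = {6, 8, 10, 11}  B5 = {3, 5, 8, 11}  B6 = {2, 3, 5, 8}  B7 = {4, 8, 9, 11}  B8 = {1, 3, 8, 11}
Tree: B1–B2, B1–B3, B1–B4, B2–B5, B5–B6, B3–B7, B1–B8

Each bag holds 4 vertices, so the decomposition has width 3, which upper-bounds the treewidth. Conversely, {2, 3, 5, 8} is a clique of size 4, and the vertices of any clique must share a bag in every tree decomposition; so some bag has ≥ 4 vertices and tw(G) ≥ 3. Combining the bounds, tw(G) = 3.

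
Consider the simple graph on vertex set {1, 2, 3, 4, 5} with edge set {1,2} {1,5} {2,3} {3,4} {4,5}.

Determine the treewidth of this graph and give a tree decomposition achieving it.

Treewidth 2.
Bags: B1 = {1, 4, 5}  B2 = {1, 2, 4}  B3 = {2, 3, 4}
Tree: B1–B2, B2–B3

Every bag has size at most 3, so the width is 3 − 1 = 2 and tw(G) ≤ 2. For the lower bound, G contains the cycle 4–5–1–2–3–4, so G is not a forest; only forests have treewidth ≤ 1, hence tw(G) ≥ 2. Hence tw(G) = 2 exactly.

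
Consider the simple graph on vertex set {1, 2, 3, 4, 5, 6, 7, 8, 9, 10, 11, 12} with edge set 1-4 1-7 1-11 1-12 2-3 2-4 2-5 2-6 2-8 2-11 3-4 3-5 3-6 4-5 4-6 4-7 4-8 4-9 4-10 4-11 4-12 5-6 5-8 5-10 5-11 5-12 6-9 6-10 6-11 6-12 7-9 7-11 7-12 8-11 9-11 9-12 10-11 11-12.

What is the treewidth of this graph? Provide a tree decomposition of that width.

The largest bag has 5 vertices, giving width 4; this decomposition certifies tw(G) ≤ 4. On the other hand G contains the 5-clique {1, 4, 7, 11, 12}. A clique must lie in a single bag of any decomposition, so no decomposition can have width below 4. Combining the bounds, tw(G) = 4.

Treewidth 4.
Bags: B1 = {4, 6, 9, 11, 12}  B2 = {4, 7, 9, 11, 12}  B3 = {4, 5, 6, 11, 12}  B4 = {1, 4, 7, 11, 12}  B5 = {2, 4, 5, 6, 11}  B6 = {2, 3, 4, 5, 6}  B7 = {2, 4, 5, 8, 11}  B8 = {4, 5, 6, 10, 11}
Tree: B1–B2, B1–B3, B2–B4, B3–B5, B5–B6, B5–B7, B5–B8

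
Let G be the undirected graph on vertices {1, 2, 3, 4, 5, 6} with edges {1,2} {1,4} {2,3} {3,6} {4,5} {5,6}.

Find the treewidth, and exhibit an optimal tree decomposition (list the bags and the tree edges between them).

Treewidth 2.
One optimal decomposition is:
Bags: B1 = {3, 5, 6}  B2 = {3, 4, 5}  B3 = {1, 3, 4}  B4 = {1, 2, 3}
Tree: B1–B2, B2–B3, B3–B4

The largest bag has 3 vertices, giving width 2; this decomposition certifies tw(G) ≤ 2. For the lower bound, G contains the cycle 3–6–5–4–1–2–3, so G is not a forest; only forests have treewidth ≤ 1, hence tw(G) ≥ 2. Hence tw(G) = 2 exactly.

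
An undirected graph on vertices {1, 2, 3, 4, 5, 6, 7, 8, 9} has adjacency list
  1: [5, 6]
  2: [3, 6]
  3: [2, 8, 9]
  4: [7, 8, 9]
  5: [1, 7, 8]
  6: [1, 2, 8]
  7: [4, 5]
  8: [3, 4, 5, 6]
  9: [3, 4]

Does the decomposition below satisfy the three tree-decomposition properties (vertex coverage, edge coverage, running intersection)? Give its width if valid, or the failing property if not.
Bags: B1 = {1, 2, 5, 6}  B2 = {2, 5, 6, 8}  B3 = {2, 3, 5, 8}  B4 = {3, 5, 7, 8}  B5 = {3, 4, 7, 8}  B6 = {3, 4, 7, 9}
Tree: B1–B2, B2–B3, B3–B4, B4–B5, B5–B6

Yes; width 3.

Every vertex of G appears in some bag (union = {1, 2, 3, 4, 5, 6, 7, 8, 9}); every edge is covered by a bag; and for each vertex v the set of bags containing v is connected in the bag tree. The decomposition is therefore valid. The largest bag has 4 vertices, so the width is 3.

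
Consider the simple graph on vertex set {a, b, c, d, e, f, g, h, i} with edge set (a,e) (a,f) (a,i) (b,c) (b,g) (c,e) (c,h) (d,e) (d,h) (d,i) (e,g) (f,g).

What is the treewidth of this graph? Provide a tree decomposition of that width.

The largest bag has 4 vertices, giving width 3; this decomposition certifies tw(G) ≤ 3. For the lower bound: the 4 vertex sets {d,h,i}, {c}, {e}, {a,b,f,g} are disjoint, each induces a connected subgraph, and every pair is joined by at least one edge of G. Contracting each set to a single vertex therefore yields K_{4} as a minor, and since treewidth is minor-monotone, tw(G) ≥ tw(K_{4}) = 3. Hence tw(G) = 3 exactly.

Treewidth 3.
One such decomposition:
Bags: B1 = {c, d, h, i}  B2 = {c, d, e, i}  B3 = {a, c, e, i}  B4 = {a, b, c, e}  B5 = {a, b, e, g}  B6 = {a, b, f, g}
Tree: B1–B2, B2–B3, B3–B4, B4–B5, B5–B6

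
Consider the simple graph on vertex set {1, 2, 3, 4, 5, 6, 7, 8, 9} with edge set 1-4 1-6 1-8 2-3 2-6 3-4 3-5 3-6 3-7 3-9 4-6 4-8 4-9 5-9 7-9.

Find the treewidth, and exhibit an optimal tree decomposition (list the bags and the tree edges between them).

Treewidth 2.
One optimal decomposition is:
Bags: B1 = {3, 4, 9}  B2 = {3, 5, 9}  B3 = {3, 4, 6}  B4 = {1, 4, 6}  B5 = {1, 4, 8}  B6 = {2, 3, 6}  B7 = {3, 7, 9}
Tree: B1–B2, B1–B3, B3–B4, B4–B5, B3–B6, B2–B7

The largest bag has 3 vertices, giving width 2; this decomposition certifies tw(G) ≤ 2. Conversely, {1, 4, 8} is a clique of size 3, and the vertices of any clique must share a bag in every tree decomposition; so some bag has ≥ 3 vertices and tw(G) ≥ 2. Therefore the treewidth is 2.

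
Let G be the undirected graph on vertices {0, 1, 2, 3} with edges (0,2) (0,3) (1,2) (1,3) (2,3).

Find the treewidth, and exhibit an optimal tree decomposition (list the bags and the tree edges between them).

Every bag has size at most 3, so the width is 3 − 1 = 2 and tw(G) ≤ 2. Conversely, {0, 2, 3} is a clique of size 3, and the vertices of any clique must share a bag in every tree decomposition; so some bag has ≥ 3 vertices and tw(G) ≥ 2. Therefore the treewidth is 2.

Treewidth 2.
One optimal decomposition is:
Bags: B1 = {0, 2, 3}  B2 = {1, 2, 3}
Tree: B1–B2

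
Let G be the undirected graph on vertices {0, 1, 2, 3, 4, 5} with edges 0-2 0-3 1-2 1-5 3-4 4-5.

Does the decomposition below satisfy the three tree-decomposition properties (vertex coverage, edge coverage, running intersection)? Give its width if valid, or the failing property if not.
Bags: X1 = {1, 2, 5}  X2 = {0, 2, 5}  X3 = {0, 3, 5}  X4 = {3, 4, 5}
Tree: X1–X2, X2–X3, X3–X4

Yes; width 2.

Vertex coverage: the bags together contain {0, 1, 2, 3, 4, 5}, the full vertex set. Edge coverage: each edge of G has both endpoints in at least one bag. Running intersection: for every vertex, the bags containing it form a connected subtree. All three properties hold, so this is a valid tree decomposition of width max|bag| − 1 = 2, and hence tw(G) ≤ 2.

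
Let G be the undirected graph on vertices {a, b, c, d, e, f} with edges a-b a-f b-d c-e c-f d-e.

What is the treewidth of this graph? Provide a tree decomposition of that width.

Each bag holds 3 vertices, so the decomposition has width 2, which upper-bounds the treewidth. Since f–a–b–d–e–c–f is a cycle in G, G is not acyclic. Forests are exactly the graphs of treewidth ≤ 1, so tw(G) ≥ 2. Therefore the treewidth is 2.

Treewidth 2.
One optimal decomposition is:
Bags: B1 = {a, b, f}  B2 = {b, d, f}  B3 = {d, e, f}  B4 = {c, e, f}
Tree: B1–B2, B2–B3, B3–B4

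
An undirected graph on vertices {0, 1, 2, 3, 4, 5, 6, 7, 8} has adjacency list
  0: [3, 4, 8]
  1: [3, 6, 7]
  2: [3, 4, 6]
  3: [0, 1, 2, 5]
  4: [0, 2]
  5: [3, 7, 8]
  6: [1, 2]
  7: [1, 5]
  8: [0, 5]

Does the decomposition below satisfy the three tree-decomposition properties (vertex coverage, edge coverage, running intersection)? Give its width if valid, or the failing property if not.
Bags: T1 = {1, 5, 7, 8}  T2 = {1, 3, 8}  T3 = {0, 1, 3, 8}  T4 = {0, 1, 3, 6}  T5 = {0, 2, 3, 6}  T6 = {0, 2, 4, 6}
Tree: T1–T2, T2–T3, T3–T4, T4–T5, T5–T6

No — edge (5,3) lies in no bag.

A tree decomposition must satisfy three properties: every vertex lies in some bag; for every edge, both endpoints lie together in some bag; and for every vertex, the bags containing it form a connected subtree. Here edge (5,3) lies in no bag, so the decomposition is invalid.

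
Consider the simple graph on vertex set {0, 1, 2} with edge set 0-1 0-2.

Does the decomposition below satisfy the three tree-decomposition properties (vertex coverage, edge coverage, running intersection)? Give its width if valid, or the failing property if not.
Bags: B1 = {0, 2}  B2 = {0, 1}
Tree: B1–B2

Vertex coverage: the bags together contain {0, 1, 2}, the full vertex set. Edge coverage: each edge of G has both endpoints in at least one bag. Running intersection: for every vertex, the bags containing it form a connected subtree. All three properties hold, so this is a valid tree decomposition of width max|bag| − 1 = 1, and hence tw(G) ≤ 1.

Yes; width 1.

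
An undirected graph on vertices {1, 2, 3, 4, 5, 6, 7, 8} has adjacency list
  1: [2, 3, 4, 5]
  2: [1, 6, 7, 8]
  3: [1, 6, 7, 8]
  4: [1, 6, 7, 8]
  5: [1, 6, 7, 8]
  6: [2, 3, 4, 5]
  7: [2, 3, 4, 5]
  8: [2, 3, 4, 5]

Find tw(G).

A width-4 tree decomposition is:
Bags: B1 = {2, 3, 4, 5, 8}  B2 = {2, 3, 4, 5, 6}  B3 = {2, 3, 4, 5, 7}  B4 = {1, 2, 3, 4, 5}
Tree: B1–B2, B2–B3, B3–B4
Every bag has size at most 5, so the width is 5 − 1 = 4 and tw(G) ≤ 4. For the lower bound: the 5 vertex sets {3,8}, {5,6}, {2,7}, {4}, {1} are disjoint, each induces a connected subgraph, and every pair is joined by at least one edge of G. Contracting each set to a single vertex therefore yields K_{5} as a minor, and since treewidth is minor-monotone, tw(G) ≥ tw(K_{5}) = 4. The upper and lower bounds meet at 4, so that is the treewidth.

4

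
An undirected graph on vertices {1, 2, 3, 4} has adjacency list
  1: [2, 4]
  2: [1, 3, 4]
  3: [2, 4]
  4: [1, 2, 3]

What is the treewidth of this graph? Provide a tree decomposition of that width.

Treewidth 2.
One optimal decomposition is:
Bags: B1 = {1, 2, 4}  B2 = {2, 3, 4}
Tree: B1–B2

Every bag has size at most 3, so the width is 3 − 1 = 2 and tw(G) ≤ 2. For the lower bound, the 3 vertices {1, 2, 4} are pairwise adjacent, and any tree decomposition puts a clique entirely inside one bag — forcing width ≥ 2. Therefore the treewidth is 2.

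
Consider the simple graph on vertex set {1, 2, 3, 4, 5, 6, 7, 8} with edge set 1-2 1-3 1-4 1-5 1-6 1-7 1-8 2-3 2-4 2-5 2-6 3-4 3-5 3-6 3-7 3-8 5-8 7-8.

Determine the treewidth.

A width-3 tree decomposition is:
Bags: B1 = {1, 3, 5, 8}  B2 = {1, 2, 3, 5}  B3 = {1, 3, 7, 8}  B4 = {1, 2, 3, 6}  B5 = {1, 2, 3, 4}
Tree: B1–B2, B1–B3, B2–B4, B2–B5
The largest bag has 4 vertices, giving width 3; this decomposition certifies tw(G) ≤ 3. For the lower bound, the 4 vertices {1, 3, 5, 8} are pairwise adjacent, and any tree decomposition puts a clique entirely inside one bag — forcing width ≥ 3. Hence tw(G) = 3 exactly.

3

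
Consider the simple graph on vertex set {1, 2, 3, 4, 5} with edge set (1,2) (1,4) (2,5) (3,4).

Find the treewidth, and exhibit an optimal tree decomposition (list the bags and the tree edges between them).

Treewidth 1.
One such decomposition:
Bags: B1 = {1, 2}  B2 = {2, 5}  B3 = {1, 4}  B4 = {3, 4}
Tree: B1–B2, B1–B3, B3–B4

The largest bag has 2 vertices, giving width 1; this decomposition certifies tw(G) ≤ 1. G has an edge, so its treewidth is at least 1. Therefore the treewidth is 1.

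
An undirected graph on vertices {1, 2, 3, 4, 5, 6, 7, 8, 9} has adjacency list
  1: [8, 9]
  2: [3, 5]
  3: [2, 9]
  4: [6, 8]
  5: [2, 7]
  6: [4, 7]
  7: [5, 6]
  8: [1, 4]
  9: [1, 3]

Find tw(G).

2

A width-2 tree decomposition is:
Bags: B1 = {2, 3, 5}  B2 = {3, 5, 9}  B3 = {1, 5, 9}  B4 = {1, 5, 8}  B5 = {4, 5, 8}  B6 = {4, 5, 6}  B7 = {5, 6, 7}
Tree: B1–B2, B2–B3, B3–B4, B4–B5, B5–B6, B6–B7
Every bag has size at most 3, so the width is 3 − 1 = 2 and tw(G) ≤ 2. Since 5–2–3–9–1–8–4–6–7–5 is a cycle in G, G is not acyclic. Forests are exactly the graphs of treewidth ≤ 1, so tw(G) ≥ 2. Therefore the treewidth is 2.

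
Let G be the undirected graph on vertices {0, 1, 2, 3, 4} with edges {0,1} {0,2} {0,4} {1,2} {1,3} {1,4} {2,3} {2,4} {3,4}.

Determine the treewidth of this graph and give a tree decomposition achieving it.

Treewidth 3.
One optimal decomposition is:
Bags: B1 = {1, 2, 3, 4}  B2 = {0, 1, 2, 4}
Tree: B1–B2

Every bag has size at most 4, so the width is 4 − 1 = 3 and tw(G) ≤ 3. On the other hand G contains the 4-clique {0, 1, 2, 4}. A clique must lie in a single bag of any decomposition, so no decomposition can have width below 3. Hence tw(G) = 3 exactly.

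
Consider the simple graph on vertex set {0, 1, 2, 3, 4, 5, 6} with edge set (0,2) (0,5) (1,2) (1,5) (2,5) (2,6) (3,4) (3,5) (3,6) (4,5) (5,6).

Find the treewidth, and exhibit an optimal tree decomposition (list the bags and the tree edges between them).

Treewidth 2.
One such decomposition:
Bags: B1 = {3, 4, 5}  B2 = {3, 5, 6}  B3 = {2, 5, 6}  B4 = {1, 2, 5}  B5 = {0, 2, 5}
Tree: B1–B2, B2–B3, B3–B4, B3–B5

Each bag holds 3 vertices, so the decomposition has width 2, which upper-bounds the treewidth. Conversely, {0, 2, 5} is a clique of size 3, and the vertices of any clique must share a bag in every tree decomposition; so some bag has ≥ 3 vertices and tw(G) ≥ 2. The upper and lower bounds meet at 2, so that is the treewidth.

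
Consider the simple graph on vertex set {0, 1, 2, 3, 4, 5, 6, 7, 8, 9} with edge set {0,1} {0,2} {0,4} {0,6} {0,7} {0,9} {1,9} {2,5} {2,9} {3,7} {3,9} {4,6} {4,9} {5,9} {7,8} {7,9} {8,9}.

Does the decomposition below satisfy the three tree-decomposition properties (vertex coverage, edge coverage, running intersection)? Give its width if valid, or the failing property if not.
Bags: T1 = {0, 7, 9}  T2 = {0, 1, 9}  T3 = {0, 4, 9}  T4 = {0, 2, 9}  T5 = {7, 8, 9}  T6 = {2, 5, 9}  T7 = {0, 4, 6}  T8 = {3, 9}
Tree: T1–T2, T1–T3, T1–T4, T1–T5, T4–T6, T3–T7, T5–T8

A tree decomposition must satisfy three properties: every vertex lies in some bag; for every edge, both endpoints lie together in some bag; and for every vertex, the bags containing it form a connected subtree. Here edge (7,3) lies in no bag, so the decomposition is invalid.

No — edge (7,3) lies in no bag.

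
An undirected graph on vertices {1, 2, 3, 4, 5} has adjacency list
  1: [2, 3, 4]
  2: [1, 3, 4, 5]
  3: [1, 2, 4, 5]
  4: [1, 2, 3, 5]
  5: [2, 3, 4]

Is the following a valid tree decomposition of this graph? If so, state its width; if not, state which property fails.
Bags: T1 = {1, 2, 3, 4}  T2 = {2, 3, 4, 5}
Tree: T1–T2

Yes; width 3.

Vertex coverage: the bags together contain {1, 2, 3, 4, 5}, the full vertex set. Edge coverage: each edge of G has both endpoints in at least one bag. Running intersection: for every vertex, the bags containing it form a connected subtree. All three properties hold, so this is a valid tree decomposition of width max|bag| − 1 = 3, and hence tw(G) ≤ 3.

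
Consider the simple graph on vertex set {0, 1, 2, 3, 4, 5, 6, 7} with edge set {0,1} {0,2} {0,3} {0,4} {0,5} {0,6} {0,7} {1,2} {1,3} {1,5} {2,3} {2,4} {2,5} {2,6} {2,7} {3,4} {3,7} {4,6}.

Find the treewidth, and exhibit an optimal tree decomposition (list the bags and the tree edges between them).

Treewidth 3.
One such decomposition:
Bags: B1 = {0, 2, 4, 6}  B2 = {0, 2, 3, 4}  B3 = {0, 1, 2, 3}  B4 = {0, 1, 2, 5}  B5 = {0, 2, 3, 7}
Tree: B1–B2, B2–B3, B3–B4, B2–B5

The largest bag has 4 vertices, giving width 3; this decomposition certifies tw(G) ≤ 3. For the lower bound, the 4 vertices {0, 1, 2, 3} are pairwise adjacent, and any tree decomposition puts a clique entirely inside one bag — forcing width ≥ 3. Combining the bounds, tw(G) = 3.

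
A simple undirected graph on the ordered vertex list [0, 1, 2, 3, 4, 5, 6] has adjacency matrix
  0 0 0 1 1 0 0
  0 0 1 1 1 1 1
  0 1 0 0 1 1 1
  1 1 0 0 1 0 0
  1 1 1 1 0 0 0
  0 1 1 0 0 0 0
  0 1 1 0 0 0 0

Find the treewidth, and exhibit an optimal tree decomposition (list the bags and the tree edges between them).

Treewidth 2.
One optimal decomposition is:
Bags: B1 = {1, 3, 4}  B2 = {0, 3, 4}  B3 = {1, 2, 4}  B4 = {1, 2, 6}  B5 = {1, 2, 5}
Tree: B1–B2, B1–B3, B3–B4, B3–B5

Each bag holds 3 vertices, so the decomposition has width 2, which upper-bounds the treewidth. On the other hand G contains the 3-clique {0, 3, 4}. A clique must lie in a single bag of any decomposition, so no decomposition can have width below 2. Combining the bounds, tw(G) = 2.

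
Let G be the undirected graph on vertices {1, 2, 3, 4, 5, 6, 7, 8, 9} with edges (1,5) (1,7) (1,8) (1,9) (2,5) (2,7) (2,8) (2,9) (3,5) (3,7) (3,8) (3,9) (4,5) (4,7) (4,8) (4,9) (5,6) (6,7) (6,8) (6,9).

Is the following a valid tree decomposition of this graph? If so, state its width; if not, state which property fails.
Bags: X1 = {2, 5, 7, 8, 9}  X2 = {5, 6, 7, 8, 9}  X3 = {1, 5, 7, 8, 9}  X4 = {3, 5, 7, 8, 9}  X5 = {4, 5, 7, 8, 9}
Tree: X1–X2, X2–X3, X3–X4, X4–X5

Vertex coverage: the bags together contain {1, 2, 3, 4, 5, 6, 7, 8, 9}, the full vertex set. Edge coverage: each edge of G has both endpoints in at least one bag. Running intersection: for every vertex, the bags containing it form a connected subtree. All three properties hold, so this is a valid tree decomposition of width max|bag| − 1 = 4, and hence tw(G) ≤ 4.

Yes; width 4.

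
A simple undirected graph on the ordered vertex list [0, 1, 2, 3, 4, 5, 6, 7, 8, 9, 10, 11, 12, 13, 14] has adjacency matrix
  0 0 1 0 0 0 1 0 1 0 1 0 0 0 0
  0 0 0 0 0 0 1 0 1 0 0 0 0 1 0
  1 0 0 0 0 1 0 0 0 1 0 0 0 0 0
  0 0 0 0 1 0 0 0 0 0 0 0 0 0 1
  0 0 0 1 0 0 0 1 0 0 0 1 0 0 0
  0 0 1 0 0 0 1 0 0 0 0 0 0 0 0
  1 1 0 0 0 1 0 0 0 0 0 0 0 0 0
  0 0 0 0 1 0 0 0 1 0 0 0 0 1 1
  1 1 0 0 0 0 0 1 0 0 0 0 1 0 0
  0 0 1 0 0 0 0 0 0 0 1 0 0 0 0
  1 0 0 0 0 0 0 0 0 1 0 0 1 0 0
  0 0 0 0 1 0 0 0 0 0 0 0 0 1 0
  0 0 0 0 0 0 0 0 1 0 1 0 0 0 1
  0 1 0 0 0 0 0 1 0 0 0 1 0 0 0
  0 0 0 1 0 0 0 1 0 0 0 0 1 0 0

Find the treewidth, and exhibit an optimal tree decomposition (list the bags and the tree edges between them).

Every bag has size at most 4, so the width is 4 − 1 = 3 and tw(G) ≤ 3. For the lower bound: the 4 vertex sets {2,5,9}, {10}, {0}, {1,6,8,12} are disjoint, each induces a connected subgraph, and every pair is joined by at least one edge of G. Contracting each set to a single vertex therefore yields K_{4} as a minor, and since treewidth is minor-monotone, tw(G) ≥ tw(K_{4}) = 3. Combining the bounds, tw(G) = 3.

Treewidth 3.
One optimal decomposition is:
Bags: B1 = {2, 5, 9, 10}  B2 = {0, 2, 5, 10}  B3 = {0, 5, 6, 10}  B4 = {0, 6, 10, 12}  B5 = {0, 6, 8, 12}  B6 = {1, 6, 8, 12}  B7 = {1, 8, 12, 14}  B8 = {1, 7, 8, 14}  B9 = {1, 7, 13, 14}  B10 = {3, 7, 13, 14}  B11 = {3, 4, 7, 13}  B12 = {3, 4, 11, 13}
Tree: B1–B2, B2–B3, B3–B4, B4–B5, B5–B6, B6–B7, B7–B8, B8–B9, B9–B10, B10–B11, B11–B12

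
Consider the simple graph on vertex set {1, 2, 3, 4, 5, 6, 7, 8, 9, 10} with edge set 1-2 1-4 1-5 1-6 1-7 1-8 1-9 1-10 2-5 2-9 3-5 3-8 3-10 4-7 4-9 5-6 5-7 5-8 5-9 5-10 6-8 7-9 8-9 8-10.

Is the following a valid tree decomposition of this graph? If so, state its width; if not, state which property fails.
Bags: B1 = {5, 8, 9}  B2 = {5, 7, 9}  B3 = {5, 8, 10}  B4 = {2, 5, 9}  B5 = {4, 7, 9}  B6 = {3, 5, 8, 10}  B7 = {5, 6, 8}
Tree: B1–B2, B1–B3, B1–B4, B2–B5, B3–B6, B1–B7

A tree decomposition must satisfy three properties: every vertex lies in some bag; for every edge, both endpoints lie together in some bag; and for every vertex, the bags containing it form a connected subtree. Here vertex 1 appears in no bag, so the decomposition is invalid.

No — vertex 1 appears in no bag.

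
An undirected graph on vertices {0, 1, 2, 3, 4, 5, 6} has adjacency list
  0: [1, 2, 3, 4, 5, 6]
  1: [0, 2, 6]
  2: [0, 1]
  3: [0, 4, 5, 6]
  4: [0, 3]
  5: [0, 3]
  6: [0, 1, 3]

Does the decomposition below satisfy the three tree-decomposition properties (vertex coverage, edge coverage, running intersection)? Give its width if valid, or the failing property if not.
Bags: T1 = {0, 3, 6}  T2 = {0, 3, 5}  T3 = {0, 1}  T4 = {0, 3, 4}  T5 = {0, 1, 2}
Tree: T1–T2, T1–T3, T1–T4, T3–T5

No — edge (6,1) lies in no bag.

A tree decomposition must satisfy three properties: every vertex lies in some bag; for every edge, both endpoints lie together in some bag; and for every vertex, the bags containing it form a connected subtree. Here edge (6,1) lies in no bag, so the decomposition is invalid.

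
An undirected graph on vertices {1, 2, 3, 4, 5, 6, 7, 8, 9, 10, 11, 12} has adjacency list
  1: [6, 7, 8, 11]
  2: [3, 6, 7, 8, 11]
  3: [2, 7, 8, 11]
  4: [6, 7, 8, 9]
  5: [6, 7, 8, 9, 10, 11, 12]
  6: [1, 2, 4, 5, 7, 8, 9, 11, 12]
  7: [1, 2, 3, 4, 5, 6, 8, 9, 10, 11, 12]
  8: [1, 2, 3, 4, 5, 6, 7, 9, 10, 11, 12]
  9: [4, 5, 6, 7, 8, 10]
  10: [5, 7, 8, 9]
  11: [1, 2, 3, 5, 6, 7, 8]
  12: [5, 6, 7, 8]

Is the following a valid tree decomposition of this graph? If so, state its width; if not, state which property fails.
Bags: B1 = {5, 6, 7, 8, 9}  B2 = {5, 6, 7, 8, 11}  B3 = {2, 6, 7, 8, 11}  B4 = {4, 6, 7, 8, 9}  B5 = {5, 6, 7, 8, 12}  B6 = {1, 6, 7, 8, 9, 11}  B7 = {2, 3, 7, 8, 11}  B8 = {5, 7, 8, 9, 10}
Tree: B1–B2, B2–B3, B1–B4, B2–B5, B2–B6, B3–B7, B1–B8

No — bags containing vertex 9 are not connected in the tree.

A tree decomposition must satisfy three properties: every vertex lies in some bag; for every edge, both endpoints lie together in some bag; and for every vertex, the bags containing it form a connected subtree. Here bags containing vertex 9 are not connected in the tree, so the decomposition is invalid.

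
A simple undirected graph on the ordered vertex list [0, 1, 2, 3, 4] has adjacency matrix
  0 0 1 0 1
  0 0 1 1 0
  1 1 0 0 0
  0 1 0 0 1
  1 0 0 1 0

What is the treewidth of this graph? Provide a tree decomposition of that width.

Treewidth 2.
One optimal decomposition is:
Bags: B1 = {1, 3, 4}  B2 = {1, 2, 4}  B3 = {0, 2, 4}
Tree: B1–B2, B2–B3

The largest bag has 3 vertices, giving width 2; this decomposition certifies tw(G) ≤ 2. Since 4–3–1–2–0–4 is a cycle in G, G is not acyclic. Forests are exactly the graphs of treewidth ≤ 1, so tw(G) ≥ 2. The upper and lower bounds meet at 2, so that is the treewidth.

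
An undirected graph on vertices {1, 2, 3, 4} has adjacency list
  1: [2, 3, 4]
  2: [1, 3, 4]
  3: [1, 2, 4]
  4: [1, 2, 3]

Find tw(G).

3

A width-3 tree decomposition is:
Bags: B1 = {1, 2, 3, 4}
Tree: (single bag)
A single bag containing all 4 vertices is trivially a valid decomposition of width 3. Conversely, {1, 2, 3, 4} is a clique of size 4, and the vertices of any clique must share a bag in every tree decomposition; so some bag has ≥ 4 vertices and tw(G) ≥ 3. Hence tw(G) = 3 exactly.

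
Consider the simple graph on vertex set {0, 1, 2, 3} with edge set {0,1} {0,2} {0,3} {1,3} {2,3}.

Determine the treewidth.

2

A width-2 tree decomposition is:
Bags: B1 = {0, 1, 3}  B2 = {0, 2, 3}
Tree: B1–B2
The largest bag has 3 vertices, giving width 2; this decomposition certifies tw(G) ≤ 2. For the lower bound, the 3 vertices {0, 1, 3} are pairwise adjacent, and any tree decomposition puts a clique entirely inside one bag — forcing width ≥ 2. The upper and lower bounds meet at 2, so that is the treewidth.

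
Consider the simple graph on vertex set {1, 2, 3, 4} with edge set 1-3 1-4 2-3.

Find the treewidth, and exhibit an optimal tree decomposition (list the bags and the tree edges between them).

The largest bag has 2 vertices, giving width 1; this decomposition certifies tw(G) ≤ 1. Since G has at least one edge (e.g. 1–3), it is not an edgeless graph, so tw(G) ≥ 1. Hence tw(G) = 1 exactly.

Treewidth 1.
Bags: B1 = {1, 3}  B2 = {1, 4}  B3 = {2, 3}
Tree: B1–B2, B1–B3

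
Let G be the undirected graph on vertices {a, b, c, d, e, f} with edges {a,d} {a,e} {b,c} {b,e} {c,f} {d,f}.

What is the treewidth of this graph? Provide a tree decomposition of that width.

Each bag holds 3 vertices, so the decomposition has width 2, which upper-bounds the treewidth. The edges a–d–f–c–b–e–a form a cycle, so G is not a tree and its treewidth is at least 2. The upper and lower bounds meet at 2, so that is the treewidth.

Treewidth 2.
One such decomposition:
Bags: B1 = {a, d, f}  B2 = {a, c, f}  B3 = {a, b, c}  B4 = {a, b, e}
Tree: B1–B2, B2–B3, B3–B4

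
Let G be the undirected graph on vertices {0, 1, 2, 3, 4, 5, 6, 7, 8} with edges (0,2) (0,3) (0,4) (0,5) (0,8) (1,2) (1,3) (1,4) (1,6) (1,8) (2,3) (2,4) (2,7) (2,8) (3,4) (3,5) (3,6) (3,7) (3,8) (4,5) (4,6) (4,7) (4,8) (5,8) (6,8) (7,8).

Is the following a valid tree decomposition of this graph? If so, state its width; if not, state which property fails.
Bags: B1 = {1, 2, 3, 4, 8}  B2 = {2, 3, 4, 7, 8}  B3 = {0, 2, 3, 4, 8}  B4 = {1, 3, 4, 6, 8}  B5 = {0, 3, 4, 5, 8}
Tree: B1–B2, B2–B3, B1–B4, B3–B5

Checking the three conditions: (i) the bags cover all of {0, 1, 2, 3, 4, 5, 6, 7, 8}; (ii) for each edge, some bag contains both endpoints; (iii) the bags containing any fixed vertex form a subtree. All hold, so the decomposition is valid with width 5 − 1 = 4.

Yes; width 4.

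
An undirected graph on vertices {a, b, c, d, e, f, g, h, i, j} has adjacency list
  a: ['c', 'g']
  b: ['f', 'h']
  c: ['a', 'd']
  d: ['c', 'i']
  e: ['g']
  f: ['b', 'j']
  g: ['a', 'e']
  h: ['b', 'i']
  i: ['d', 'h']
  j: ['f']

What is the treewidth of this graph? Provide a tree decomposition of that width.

The largest bag has 2 vertices, giving width 1; this decomposition certifies tw(G) ≤ 1. G has an edge, so its treewidth is at least 1. The upper and lower bounds meet at 1, so that is the treewidth.

Treewidth 1.
One such decomposition:
Bags: B1 = {f, j}  B2 = {b, f}  B3 = {b, h}  B4 = {h, i}  B5 = {d, i}  B6 = {c, d}  B7 = {a, c}  B8 = {a, g}  B9 = {e, g}
Tree: B1–B2, B2–B3, B3–B4, B4–B5, B5–B6, B6–B7, B7–B8, B8–B9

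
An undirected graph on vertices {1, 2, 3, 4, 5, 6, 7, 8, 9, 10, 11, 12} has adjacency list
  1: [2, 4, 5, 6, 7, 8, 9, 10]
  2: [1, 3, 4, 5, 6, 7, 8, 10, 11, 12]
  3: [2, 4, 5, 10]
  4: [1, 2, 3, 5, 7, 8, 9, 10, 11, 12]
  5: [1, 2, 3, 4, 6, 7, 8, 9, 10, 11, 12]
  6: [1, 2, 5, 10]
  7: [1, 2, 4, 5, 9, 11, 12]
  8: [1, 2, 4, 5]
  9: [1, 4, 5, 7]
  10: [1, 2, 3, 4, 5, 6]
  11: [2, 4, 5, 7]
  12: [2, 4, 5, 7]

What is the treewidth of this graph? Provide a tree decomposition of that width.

Treewidth 4.
One optimal decomposition is:
Bags: B1 = {2, 4, 5, 7, 11}  B2 = {1, 2, 4, 5, 7}  B3 = {2, 4, 5, 7, 12}  B4 = {1, 2, 4, 5, 10}  B5 = {1, 2, 5, 6, 10}  B6 = {1, 2, 4, 5, 8}  B7 = {2, 3, 4, 5, 10}  B8 = {1, 4, 5, 7, 9}
Tree: B1–B2, B2–B3, B2–B4, B4–B5, B4–B6, B4–B7, B2–B8

Each bag holds 5 vertices, so the decomposition has width 4, which upper-bounds the treewidth. For the lower bound, the 5 vertices {1, 4, 5, 7, 9} are pairwise adjacent, and any tree decomposition puts a clique entirely inside one bag — forcing width ≥ 4. Hence tw(G) = 4 exactly.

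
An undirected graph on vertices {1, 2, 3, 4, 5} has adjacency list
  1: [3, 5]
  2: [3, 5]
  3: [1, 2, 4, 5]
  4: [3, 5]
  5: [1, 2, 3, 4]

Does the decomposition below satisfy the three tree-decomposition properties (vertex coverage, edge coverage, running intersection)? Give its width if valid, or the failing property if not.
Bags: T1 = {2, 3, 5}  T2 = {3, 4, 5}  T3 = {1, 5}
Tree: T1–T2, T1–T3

A tree decomposition must satisfy three properties: every vertex lies in some bag; for every edge, both endpoints lie together in some bag; and for every vertex, the bags containing it form a connected subtree. Here edge (3,1) lies in no bag, so the decomposition is invalid.

No — edge (3,1) lies in no bag.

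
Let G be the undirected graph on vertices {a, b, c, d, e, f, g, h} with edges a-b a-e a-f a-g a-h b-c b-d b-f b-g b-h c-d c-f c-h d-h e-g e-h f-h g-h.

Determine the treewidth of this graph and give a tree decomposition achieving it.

Treewidth 3.
One optimal decomposition is:
Bags: B1 = {a, b, g, h}  B2 = {a, b, f, h}  B3 = {a, e, g, h}  B4 = {b, c, f, h}  B5 = {b, c, d, h}
Tree: B1–B2, B1–B3, B2–B4, B4–B5

Every bag has size at most 4, so the width is 4 − 1 = 3 and tw(G) ≤ 3. Conversely, {a, e, g, h} is a clique of size 4, and the vertices of any clique must share a bag in every tree decomposition; so some bag has ≥ 4 vertices and tw(G) ≥ 3. The upper and lower bounds meet at 3, so that is the treewidth.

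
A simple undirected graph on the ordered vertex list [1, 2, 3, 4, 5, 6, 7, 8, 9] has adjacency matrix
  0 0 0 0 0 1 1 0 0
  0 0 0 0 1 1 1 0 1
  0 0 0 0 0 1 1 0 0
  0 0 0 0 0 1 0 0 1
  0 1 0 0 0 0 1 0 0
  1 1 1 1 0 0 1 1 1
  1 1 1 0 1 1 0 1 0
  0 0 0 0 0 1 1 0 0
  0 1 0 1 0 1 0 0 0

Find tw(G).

2

A width-2 tree decomposition is:
Bags: B1 = {1, 6, 7}  B2 = {6, 7, 8}  B3 = {2, 6, 7}  B4 = {2, 6, 9}  B5 = {3, 6, 7}  B6 = {2, 5, 7}  B7 = {4, 6, 9}
Tree: B1–B2, B2–B3, B3–B4, B3–B5, B3–B6, B4–B7
Each bag holds 3 vertices, so the decomposition has width 2, which upper-bounds the treewidth. Conversely, {2, 5, 7} is a clique of size 3, and the vertices of any clique must share a bag in every tree decomposition; so some bag has ≥ 3 vertices and tw(G) ≥ 2. Hence tw(G) = 2 exactly.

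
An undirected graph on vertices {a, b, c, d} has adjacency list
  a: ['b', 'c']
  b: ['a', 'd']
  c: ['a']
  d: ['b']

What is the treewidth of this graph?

A width-1 tree decomposition is:
Bags: B1 = {a, c}  B2 = {a, b}  B3 = {b, d}
Tree: B1–B2, B2–B3
The largest bag has 2 vertices, giving width 1; this decomposition certifies tw(G) ≤ 1. G has an edge, so its treewidth is at least 1. Therefore the treewidth is 1.

1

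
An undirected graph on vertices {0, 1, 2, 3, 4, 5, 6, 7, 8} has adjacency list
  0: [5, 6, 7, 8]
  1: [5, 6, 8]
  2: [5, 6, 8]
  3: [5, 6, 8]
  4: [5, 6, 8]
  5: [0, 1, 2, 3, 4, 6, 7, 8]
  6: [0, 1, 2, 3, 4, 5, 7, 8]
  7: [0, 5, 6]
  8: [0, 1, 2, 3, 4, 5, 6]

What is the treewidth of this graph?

A width-3 tree decomposition is:
Bags: B1 = {4, 5, 6, 8}  B2 = {3, 5, 6, 8}  B3 = {0, 5, 6, 8}  B4 = {2, 5, 6, 8}  B5 = {0, 5, 6, 7}  B6 = {1, 5, 6, 8}
Tree: B1–B2, B1–B3, B2–B4, B3–B5, B4–B6
The largest bag has 4 vertices, giving width 3; this decomposition certifies tw(G) ≤ 3. For the lower bound, the 4 vertices {0, 5, 6, 8} are pairwise adjacent, and any tree decomposition puts a clique entirely inside one bag — forcing width ≥ 3. The upper and lower bounds meet at 3, so that is the treewidth.

3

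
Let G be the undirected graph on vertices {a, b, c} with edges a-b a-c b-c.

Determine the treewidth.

2

A width-2 tree decomposition is:
Bags: B1 = {a, b, c}
Tree: (single bag)
A single bag containing all 3 vertices is trivially a valid decomposition of width 2. For the lower bound, the 3 vertices {a, b, c} are pairwise adjacent, and any tree decomposition puts a clique entirely inside one bag — forcing width ≥ 2. Therefore the treewidth is 2.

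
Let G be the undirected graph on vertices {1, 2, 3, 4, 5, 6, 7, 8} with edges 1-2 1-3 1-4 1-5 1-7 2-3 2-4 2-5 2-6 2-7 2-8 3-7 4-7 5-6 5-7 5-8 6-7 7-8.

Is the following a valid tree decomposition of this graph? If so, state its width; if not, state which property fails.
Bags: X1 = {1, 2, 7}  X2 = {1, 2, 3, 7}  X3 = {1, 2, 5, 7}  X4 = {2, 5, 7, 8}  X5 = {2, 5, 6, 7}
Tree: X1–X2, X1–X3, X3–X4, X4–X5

A tree decomposition must satisfy three properties: every vertex lies in some bag; for every edge, both endpoints lie together in some bag; and for every vertex, the bags containing it form a connected subtree. Here vertex 4 appears in no bag, so the decomposition is invalid.

No — vertex 4 appears in no bag.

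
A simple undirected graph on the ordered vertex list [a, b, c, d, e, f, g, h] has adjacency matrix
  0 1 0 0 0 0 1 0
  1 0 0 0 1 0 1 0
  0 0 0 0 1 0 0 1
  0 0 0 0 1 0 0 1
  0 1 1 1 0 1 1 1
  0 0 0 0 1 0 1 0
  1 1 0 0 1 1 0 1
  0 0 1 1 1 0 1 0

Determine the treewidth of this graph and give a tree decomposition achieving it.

Each bag holds 3 vertices, so the decomposition has width 2, which upper-bounds the treewidth. On the other hand G contains the 3-clique {d, e, h}. A clique must lie in a single bag of any decomposition, so no decomposition can have width below 2. Combining the bounds, tw(G) = 2.

Treewidth 2.
Bags: B1 = {b, e, g}  B2 = {e, g, h}  B3 = {c, e, h}  B4 = {a, b, g}  B5 = {e, f, g}  B6 = {d, e, h}
Tree: B1–B2, B2–B3, B1–B4, B2–B5, B3–B6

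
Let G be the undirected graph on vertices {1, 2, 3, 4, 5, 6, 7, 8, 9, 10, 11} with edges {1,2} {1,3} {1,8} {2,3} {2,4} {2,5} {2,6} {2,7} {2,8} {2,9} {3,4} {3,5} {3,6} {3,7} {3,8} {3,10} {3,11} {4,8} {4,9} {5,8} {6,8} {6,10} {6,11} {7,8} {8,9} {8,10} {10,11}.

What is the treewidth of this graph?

3

A width-3 tree decomposition is:
Bags: B1 = {1, 2, 3, 8}  B2 = {2, 3, 7, 8}  B3 = {2, 3, 6, 8}  B4 = {2, 3, 4, 8}  B5 = {2, 3, 5, 8}  B6 = {3, 6, 8, 10}  B7 = {2, 4, 8, 9}  B8 = {3, 6, 10, 11}
Tree: B1–B2, B2–B3, B1–B4, B2–B5, B3–B6, B4–B7, B6–B8
Every bag has size at most 4, so the width is 4 − 1 = 3 and tw(G) ≤ 3. On the other hand G contains the 4-clique {2, 4, 8, 9}. A clique must lie in a single bag of any decomposition, so no decomposition can have width below 3. Combining the bounds, tw(G) = 3.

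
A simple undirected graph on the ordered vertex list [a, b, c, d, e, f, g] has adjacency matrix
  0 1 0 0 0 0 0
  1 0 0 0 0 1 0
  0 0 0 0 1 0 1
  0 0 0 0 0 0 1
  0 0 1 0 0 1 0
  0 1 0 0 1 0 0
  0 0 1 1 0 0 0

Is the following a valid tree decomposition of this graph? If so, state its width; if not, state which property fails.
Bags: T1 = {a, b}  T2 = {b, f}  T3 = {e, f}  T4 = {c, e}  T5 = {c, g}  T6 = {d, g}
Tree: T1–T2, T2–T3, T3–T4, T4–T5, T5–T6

Checking the three conditions: (i) the bags cover all of {a, b, c, d, e, f, g}; (ii) for each edge, some bag contains both endpoints; (iii) the bags containing any fixed vertex form a subtree. All hold, so the decomposition is valid with width 2 − 1 = 1.

Yes; width 1.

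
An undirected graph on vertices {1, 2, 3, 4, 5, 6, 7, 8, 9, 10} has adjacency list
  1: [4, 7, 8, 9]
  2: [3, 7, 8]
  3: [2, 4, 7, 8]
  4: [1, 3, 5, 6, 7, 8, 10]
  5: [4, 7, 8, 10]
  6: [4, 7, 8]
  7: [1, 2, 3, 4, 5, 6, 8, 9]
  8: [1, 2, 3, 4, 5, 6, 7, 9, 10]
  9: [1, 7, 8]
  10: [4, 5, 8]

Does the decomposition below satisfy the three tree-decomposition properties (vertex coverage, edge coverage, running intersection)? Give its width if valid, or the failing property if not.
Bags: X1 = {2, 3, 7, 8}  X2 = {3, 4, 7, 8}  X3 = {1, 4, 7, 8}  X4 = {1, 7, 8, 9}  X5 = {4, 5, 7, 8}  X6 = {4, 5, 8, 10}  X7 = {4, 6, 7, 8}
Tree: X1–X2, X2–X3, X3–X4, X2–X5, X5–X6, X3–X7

Yes; width 3.

Every vertex of G appears in some bag (union = {1, 2, 3, 4, 5, 6, 7, 8, 9, 10}); every edge is covered by a bag; and for each vertex v the set of bags containing v is connected in the bag tree. The decomposition is therefore valid. The largest bag has 4 vertices, so the width is 3.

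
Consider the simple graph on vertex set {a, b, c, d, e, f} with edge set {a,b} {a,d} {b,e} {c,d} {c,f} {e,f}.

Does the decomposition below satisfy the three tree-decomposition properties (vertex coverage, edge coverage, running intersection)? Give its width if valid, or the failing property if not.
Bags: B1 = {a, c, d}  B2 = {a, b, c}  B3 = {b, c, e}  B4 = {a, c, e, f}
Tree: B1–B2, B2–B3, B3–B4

A tree decomposition must satisfy three properties: every vertex lies in some bag; for every edge, both endpoints lie together in some bag; and for every vertex, the bags containing it form a connected subtree. Here bags containing vertex a are not connected in the tree, so the decomposition is invalid.

No — bags containing vertex a are not connected in the tree.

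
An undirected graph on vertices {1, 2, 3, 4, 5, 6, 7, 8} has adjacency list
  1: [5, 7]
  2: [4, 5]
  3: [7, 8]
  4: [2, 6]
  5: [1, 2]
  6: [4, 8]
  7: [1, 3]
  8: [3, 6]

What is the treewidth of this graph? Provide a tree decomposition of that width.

Every bag has size at most 3, so the width is 3 − 1 = 2 and tw(G) ≤ 2. The edges 3–8–6–4–2–5–1–7–3 form a cycle, so G is not a tree and its treewidth is at least 2. Therefore the treewidth is 2.

Treewidth 2.
One such decomposition:
Bags: B1 = {3, 6, 8}  B2 = {3, 4, 6}  B3 = {2, 3, 4}  B4 = {2, 3, 5}  B5 = {1, 3, 5}  B6 = {1, 3, 7}
Tree: B1–B2, B2–B3, B3–B4, B4–B5, B5–B6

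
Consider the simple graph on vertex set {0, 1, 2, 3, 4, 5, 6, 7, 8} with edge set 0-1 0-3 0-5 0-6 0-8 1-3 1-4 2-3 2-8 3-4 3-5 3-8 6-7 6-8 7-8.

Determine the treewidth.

A width-2 tree decomposition is:
Bags: B1 = {0, 6, 8}  B2 = {0, 3, 8}  B3 = {2, 3, 8}  B4 = {0, 3, 5}  B5 = {0, 1, 3}  B6 = {6, 7, 8}  B7 = {1, 3, 4}
Tree: B1–B2, B2–B3, B2–B4, B2–B5, B1–B6, B5–B7
Every bag has size at most 3, so the width is 3 − 1 = 2 and tw(G) ≤ 2. For the lower bound, the 3 vertices {0, 3, 8} are pairwise adjacent, and any tree decomposition puts a clique entirely inside one bag — forcing width ≥ 2. Therefore the treewidth is 2.

2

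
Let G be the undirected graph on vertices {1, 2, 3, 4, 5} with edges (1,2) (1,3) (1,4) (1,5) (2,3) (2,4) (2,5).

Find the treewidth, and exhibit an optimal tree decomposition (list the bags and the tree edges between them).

Treewidth 2.
One such decomposition:
Bags: B1 = {1, 2, 4}  B2 = {1, 2, 3}  B3 = {1, 2, 5}
Tree: B1–B2, B1–B3

Every bag has size at most 3, so the width is 3 − 1 = 2 and tw(G) ≤ 2. Conversely, {1, 2, 3} is a clique of size 3, and the vertices of any clique must share a bag in every tree decomposition; so some bag has ≥ 3 vertices and tw(G) ≥ 2. Combining the bounds, tw(G) = 2.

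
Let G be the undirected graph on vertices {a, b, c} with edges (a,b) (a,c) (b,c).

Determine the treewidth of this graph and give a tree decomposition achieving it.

Treewidth 2.
One such decomposition:
Bags: B1 = {a, b, c}
Tree: (single bag)

A single bag containing all 3 vertices is trivially a valid decomposition of width 2. For the lower bound, the 3 vertices {a, b, c} are pairwise adjacent, and any tree decomposition puts a clique entirely inside one bag — forcing width ≥ 2. Therefore the treewidth is 2.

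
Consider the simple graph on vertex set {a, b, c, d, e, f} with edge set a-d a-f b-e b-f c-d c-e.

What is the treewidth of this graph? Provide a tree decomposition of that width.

Treewidth 2.
One such decomposition:
Bags: B1 = {c, d, e}  B2 = {a, d, e}  B3 = {a, e, f}  B4 = {b, e, f}
Tree: B1–B2, B2–B3, B3–B4

The largest bag has 3 vertices, giving width 2; this decomposition certifies tw(G) ≤ 2. The edges e–c–d–a–f–b–e form a cycle, so G is not a tree and its treewidth is at least 2. Combining the bounds, tw(G) = 2.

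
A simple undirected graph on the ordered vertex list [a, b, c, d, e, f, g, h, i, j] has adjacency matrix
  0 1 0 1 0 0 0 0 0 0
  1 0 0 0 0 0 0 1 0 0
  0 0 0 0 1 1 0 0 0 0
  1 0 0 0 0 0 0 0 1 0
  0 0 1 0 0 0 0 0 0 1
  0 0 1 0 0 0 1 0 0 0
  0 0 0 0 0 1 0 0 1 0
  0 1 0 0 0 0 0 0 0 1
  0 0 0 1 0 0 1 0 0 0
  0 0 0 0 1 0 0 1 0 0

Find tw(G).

2

A width-2 tree decomposition is:
Bags: B1 = {c, e, j}  B2 = {c, f, j}  B3 = {f, g, j}  B4 = {g, i, j}  B5 = {d, i, j}  B6 = {a, d, j}  B7 = {a, b, j}  B8 = {b, h, j}
Tree: B1–B2, B2–B3, B3–B4, B4–B5, B5–B6, B6–B7, B7–B8
Every bag has size at most 3, so the width is 3 − 1 = 2 and tw(G) ≤ 2. For the lower bound, G contains the cycle j–e–c–f–g–i–d–a–b–h–j, so G is not a forest; only forests have treewidth ≤ 1, hence tw(G) ≥ 2. Combining the bounds, tw(G) = 2.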